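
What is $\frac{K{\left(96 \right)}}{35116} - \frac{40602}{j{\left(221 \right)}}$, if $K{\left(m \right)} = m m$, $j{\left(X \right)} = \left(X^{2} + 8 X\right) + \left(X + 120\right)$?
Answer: $- \frac{119528079}{223645025} \approx -0.53445$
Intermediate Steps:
$j{\left(X \right)} = 120 + X^{2} + 9 X$ ($j{\left(X \right)} = \left(X^{2} + 8 X\right) + \left(120 + X\right) = 120 + X^{2} + 9 X$)
$K{\left(m \right)} = m^{2}$
$\frac{K{\left(96 \right)}}{35116} - \frac{40602}{j{\left(221 \right)}} = \frac{96^{2}}{35116} - \frac{40602}{120 + 221^{2} + 9 \cdot 221} = 9216 \cdot \frac{1}{35116} - \frac{40602}{120 + 48841 + 1989} = \frac{2304}{8779} - \frac{40602}{50950} = \frac{2304}{8779} - \frac{20301}{25475} = - \frac{119528079}{223645025}$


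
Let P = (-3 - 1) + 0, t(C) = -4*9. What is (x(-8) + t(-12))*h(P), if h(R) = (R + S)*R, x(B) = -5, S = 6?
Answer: 328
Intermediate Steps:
t(C) = -36
P = -4 (P = -4 + 0 = -4)
h(R) = R*(6 + R) (h(R) = (R + 6)*R = (6 + R)*R = R*(6 + R))
(x(-8) + t(-12))*h(P) = (-5 - 36)*(-4*(6 - 4)) = -(-164)*2 = -41*(-8) = 328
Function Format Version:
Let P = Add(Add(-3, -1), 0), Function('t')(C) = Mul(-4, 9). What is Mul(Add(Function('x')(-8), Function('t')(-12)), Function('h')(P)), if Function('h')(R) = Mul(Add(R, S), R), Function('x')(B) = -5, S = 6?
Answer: 328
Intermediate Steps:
Function('t')(C) = -36
P = -4 (P = Add(-4, 0) = -4)
Function('h')(R) = Mul(R, Add(6, R)) (Function('h')(R) = Mul(Add(R, 6), R) = Mul(Add(6, R), R) = Mul(R, Add(6, R)))
Mul(Add(Function('x')(-8), Function('t')(-12)), Function('h')(P)) = Mul(Add(-5, -36), Mul(-4, Add(6, -4))) = Mul(-41, Mul(-4, 2)) = Mul(-41, -8) = 328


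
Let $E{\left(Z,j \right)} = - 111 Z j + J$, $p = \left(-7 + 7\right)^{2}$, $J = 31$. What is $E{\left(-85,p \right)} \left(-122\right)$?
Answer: $-3782$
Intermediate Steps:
$p = 0$ ($p = 0^{2} = 0$)
$E{\left(Z,j \right)} = 31 - 111 Z j$ ($E{\left(Z,j \right)} = - 111 Z j + 31 = 31 - 111 Z j$)
$E{\left(-85,p \right)} \left(-122\right) = \left(31 - \left(-9435\right) 0\right) \left(-122\right) = \left(31 + 0\right) \left(-122\right) = 31 \left(-122\right) = -3782$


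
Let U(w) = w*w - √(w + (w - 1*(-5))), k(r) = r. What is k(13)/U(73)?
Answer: 69277/28398090 + 13*√151/28398090 ≈ 0.0024451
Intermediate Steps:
U(w) = w² - √(5 + 2*w) (U(w) = w² - √(w + (w + 5)) = w² - √(w + (5 + w)) = w² - √(5 + 2*w))
k(13)/U(73) = 13/(73² - √(5 + 2*73)) = 13/(5329 - √(5 + 146)) = 13/(5329 - √151)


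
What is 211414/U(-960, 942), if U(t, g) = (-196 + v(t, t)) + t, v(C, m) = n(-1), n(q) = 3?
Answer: -211414/1153 ≈ -183.36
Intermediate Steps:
v(C, m) = 3
U(t, g) = -193 + t (U(t, g) = (-196 + 3) + t = -193 + t)
211414/U(-960, 942) = 211414/(-193 - 960) = 211414/(-1153) = 211414*(-1/1153) = -211414/1153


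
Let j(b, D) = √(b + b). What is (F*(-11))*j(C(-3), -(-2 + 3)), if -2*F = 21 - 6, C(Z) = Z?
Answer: 165*I*√6/2 ≈ 202.08*I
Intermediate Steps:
j(b, D) = √2*√b (j(b, D) = √(2*b) = √2*√b)
F = -15/2 (F = -(21 - 6)/2 = -½*15 = -15/2 ≈ -7.5000)
(F*(-11))*j(C(-3), -(-2 + 3)) = (-15/2*(-11))*(√2*√(-3)) = 165*(√2*(I*√3))/2 = 165*(I*√6)/2 = 165*I*√6/2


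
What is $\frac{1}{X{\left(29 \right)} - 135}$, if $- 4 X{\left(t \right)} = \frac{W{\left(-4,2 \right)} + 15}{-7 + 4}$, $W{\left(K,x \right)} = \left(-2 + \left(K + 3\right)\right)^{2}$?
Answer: $- \frac{1}{133} \approx -0.0075188$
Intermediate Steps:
$W{\left(K,x \right)} = \left(1 + K\right)^{2}$ ($W{\left(K,x \right)} = \left(-2 + \left(3 + K\right)\right)^{2} = \left(1 + K\right)^{2}$)
$X{\left(t \right)} = 2$ ($X{\left(t \right)} = - \frac{\left(\left(1 - 4\right)^{2} + 15\right) \frac{1}{-7 + 4}}{4} = - \frac{\left(\left(-3\right)^{2} + 15\right) \frac{1}{-3}}{4} = - \frac{\left(9 + 15\right) \left(- \frac{1}{3}\right)}{4} = - \frac{24 \left(- \frac{1}{3}\right)}{4} = \left(- \frac{1}{4}\right) \left(-8\right) = 2$)
$\frac{1}{X{\left(29 \right)} - 135} = \frac{1}{2 - 135} = \frac{1}{-133} = - \frac{1}{133}$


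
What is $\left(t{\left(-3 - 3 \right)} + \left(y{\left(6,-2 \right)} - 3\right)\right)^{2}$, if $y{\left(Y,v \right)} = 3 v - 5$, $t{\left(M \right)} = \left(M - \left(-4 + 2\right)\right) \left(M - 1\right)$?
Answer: $196$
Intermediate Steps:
$t{\left(M \right)} = \left(-1 + M\right) \left(2 + M\right)$ ($t{\left(M \right)} = \left(M - -2\right) \left(-1 + M\right) = \left(M + 2\right) \left(-1 + M\right) = \left(2 + M\right) \left(-1 + M\right) = \left(-1 + M\right) \left(2 + M\right)$)
$y{\left(Y,v \right)} = -5 + 3 v$
$\left(t{\left(-3 - 3 \right)} + \left(y{\left(6,-2 \right)} - 3\right)\right)^{2} = \left(\left(-2 - 6 + \left(-3 - 3\right)^{2}\right) + \left(\left(-5 + 3 \left(-2\right)\right) - 3\right)\right)^{2} = \left(\left(-2 - 6 + \left(-3 - 3\right)^{2}\right) - 14\right)^{2} = \left(\left(-2 - 6 + \left(-6\right)^{2}\right) - 14\right)^{2} = \left(\left(-2 - 6 + 36\right) - 14\right)^{2} = \left(28 - 14\right)^{2} = 14^{2} = 196$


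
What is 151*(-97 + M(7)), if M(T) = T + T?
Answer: -12533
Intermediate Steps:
M(T) = 2*T
151*(-97 + M(7)) = 151*(-97 + 2*7) = 151*(-97 + 14) = 151*(-83) = -12533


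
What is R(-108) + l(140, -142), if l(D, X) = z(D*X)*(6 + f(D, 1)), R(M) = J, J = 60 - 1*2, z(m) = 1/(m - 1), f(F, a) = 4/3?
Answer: 3459272/59643 ≈ 58.000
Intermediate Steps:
f(F, a) = 4/3 (f(F, a) = 4*(⅓) = 4/3)
z(m) = 1/(-1 + m)
J = 58 (J = 60 - 2 = 58)
R(M) = 58
l(D, X) = 22/(3*(-1 + D*X)) (l(D, X) = (6 + 4/3)/(-1 + D*X) = (22/3)/(-1 + D*X) = 22/(3*(-1 + D*X)))
R(-108) + l(140, -142) = 58 + 22/(3*(-1 + 140*(-142))) = 58 + 22/(3*(-1 - 19880)) = 58 + (22/3)/(-19881) = 58 + (22/3)*(-1/19881) = 58 - 22/59643 = 3459272/59643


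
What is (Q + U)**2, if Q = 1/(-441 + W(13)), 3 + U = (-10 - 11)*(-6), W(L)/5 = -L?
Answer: 3873444169/256036 ≈ 15129.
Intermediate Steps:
W(L) = -5*L (W(L) = 5*(-L) = -5*L)
U = 123 (U = -3 + (-10 - 11)*(-6) = -3 - 21*(-6) = -3 + 126 = 123)
Q = -1/506 (Q = 1/(-441 - 5*13) = 1/(-441 - 65) = 1/(-506) = -1/506 ≈ -0.0019763)
(Q + U)**2 = (-1/506 + 123)**2 = (62237/506)**2 = 3873444169/256036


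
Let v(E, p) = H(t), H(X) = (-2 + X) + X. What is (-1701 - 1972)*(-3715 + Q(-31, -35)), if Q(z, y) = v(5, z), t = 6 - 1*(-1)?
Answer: 13601119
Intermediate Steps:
t = 7 (t = 6 + 1 = 7)
H(X) = -2 + 2*X
v(E, p) = 12 (v(E, p) = -2 + 2*7 = -2 + 14 = 12)
Q(z, y) = 12
(-1701 - 1972)*(-3715 + Q(-31, -35)) = (-1701 - 1972)*(-3715 + 12) = -3673*(-3703) = 13601119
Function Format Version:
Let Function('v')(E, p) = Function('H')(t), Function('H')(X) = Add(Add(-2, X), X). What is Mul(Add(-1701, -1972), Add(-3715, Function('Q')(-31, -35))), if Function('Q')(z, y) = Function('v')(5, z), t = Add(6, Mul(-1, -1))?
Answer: 13601119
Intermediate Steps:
t = 7 (t = Add(6, 1) = 7)
Function('H')(X) = Add(-2, Mul(2, X))
Function('v')(E, p) = 12 (Function('v')(E, p) = Add(-2, Mul(2, 7)) = Add(-2, 14) = 12)
Function('Q')(z, y) = 12
Mul(Add(-1701, -1972), Add(-3715, Function('Q')(-31, -35))) = Mul(Add(-1701, -1972), Add(-3715, 12)) = Mul(-3673, -3703) = 13601119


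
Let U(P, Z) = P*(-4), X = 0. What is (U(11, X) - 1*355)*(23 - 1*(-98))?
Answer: -48279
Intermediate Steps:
U(P, Z) = -4*P
(U(11, X) - 1*355)*(23 - 1*(-98)) = (-4*11 - 1*355)*(23 - 1*(-98)) = (-44 - 355)*(23 + 98) = -399*121 = -48279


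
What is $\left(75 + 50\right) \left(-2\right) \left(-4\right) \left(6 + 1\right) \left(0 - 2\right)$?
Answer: $-14000$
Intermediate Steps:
$\left(75 + 50\right) \left(-2\right) \left(-4\right) \left(6 + 1\right) \left(0 - 2\right) = 125 \cdot 8 \cdot 7 \left(-2\right) = 125 \cdot 8 \left(-14\right) = 125 \left(-112\right) = -14000$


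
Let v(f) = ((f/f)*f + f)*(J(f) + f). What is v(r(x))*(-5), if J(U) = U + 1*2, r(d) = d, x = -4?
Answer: -240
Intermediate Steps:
J(U) = 2 + U (J(U) = U + 2 = 2 + U)
v(f) = 2*f*(2 + 2*f) (v(f) = ((f/f)*f + f)*((2 + f) + f) = (1*f + f)*(2 + 2*f) = (f + f)*(2 + 2*f) = (2*f)*(2 + 2*f) = 2*f*(2 + 2*f))
v(r(x))*(-5) = (4*(-4)*(1 - 4))*(-5) = (4*(-4)*(-3))*(-5) = 48*(-5) = -240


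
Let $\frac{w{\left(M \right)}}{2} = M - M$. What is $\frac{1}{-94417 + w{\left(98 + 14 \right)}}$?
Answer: $- \frac{1}{94417} \approx -1.0591 \cdot 10^{-5}$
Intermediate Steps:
$w{\left(M \right)} = 0$ ($w{\left(M \right)} = 2 \left(M - M\right) = 2 \cdot 0 = 0$)
$\frac{1}{-94417 + w{\left(98 + 14 \right)}} = \frac{1}{-94417 + 0} = \frac{1}{-94417} = - \frac{1}{94417}$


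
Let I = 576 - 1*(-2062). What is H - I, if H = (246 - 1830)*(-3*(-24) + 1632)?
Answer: -2701774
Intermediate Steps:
H = -2699136 (H = -1584*(72 + 1632) = -1584*1704 = -2699136)
I = 2638 (I = 576 + 2062 = 2638)
H - I = -2699136 - 1*2638 = -2699136 - 2638 = -2701774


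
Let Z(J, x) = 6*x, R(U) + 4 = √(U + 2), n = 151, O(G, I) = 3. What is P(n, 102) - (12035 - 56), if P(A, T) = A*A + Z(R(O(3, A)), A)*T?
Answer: 103234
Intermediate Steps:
R(U) = -4 + √(2 + U) (R(U) = -4 + √(U + 2) = -4 + √(2 + U))
P(A, T) = A² + 6*A*T (P(A, T) = A*A + (6*A)*T = A² + 6*A*T)
P(n, 102) - (12035 - 56) = 151*(151 + 6*102) - (12035 - 56) = 151*(151 + 612) - 1*11979 = 151*763 - 11979 = 115213 - 11979 = 103234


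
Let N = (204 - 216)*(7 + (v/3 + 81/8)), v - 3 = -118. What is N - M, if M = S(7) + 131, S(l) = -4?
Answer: 255/2 ≈ 127.50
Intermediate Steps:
v = -115 (v = 3 - 118 = -115)
M = 127 (M = -4 + 131 = 127)
N = 509/2 (N = (204 - 216)*(7 + (-115/3 + 81/8)) = -12*(7 + (-115*⅓ + 81*(⅛))) = -12*(7 + (-115/3 + 81/8)) = -12*(7 - 677/24) = -12*(-509/24) = 509/2 ≈ 254.50)
N - M = 509/2 - 1*127 = 509/2 - 127 = 255/2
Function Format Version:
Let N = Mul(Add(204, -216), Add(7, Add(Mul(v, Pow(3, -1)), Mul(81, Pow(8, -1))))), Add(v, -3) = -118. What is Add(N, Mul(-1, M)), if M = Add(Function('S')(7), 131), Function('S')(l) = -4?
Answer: Rational(255, 2) ≈ 127.50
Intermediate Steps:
v = -115 (v = Add(3, -118) = -115)
M = 127 (M = Add(-4, 131) = 127)
N = Rational(509, 2) (N = Mul(Add(204, -216), Add(7, Add(Mul(-115, Pow(3, -1)), Mul(81, Pow(8, -1))))) = Mul(-12, Add(7, Add(Mul(-115, Rational(1, 3)), Mul(81, Rational(1, 8))))) = Mul(-12, Add(7, Add(Rational(-115, 3), Rational(81, 8)))) = Mul(-12, Add(7, Rational(-677, 24))) = Mul(-12, Rational(-509, 24)) = Rational(509, 2) ≈ 254.50)
Add(N, Mul(-1, M)) = Add(Rational(509, 2), Mul(-1, 127)) = Add(Rational(509, 2), -127) = Rational(255, 2)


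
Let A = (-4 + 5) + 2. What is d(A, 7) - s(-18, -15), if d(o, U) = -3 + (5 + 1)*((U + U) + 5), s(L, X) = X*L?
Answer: -159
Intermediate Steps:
s(L, X) = L*X
A = 3 (A = 1 + 2 = 3)
d(o, U) = 27 + 12*U (d(o, U) = -3 + 6*(2*U + 5) = -3 + 6*(5 + 2*U) = -3 + (30 + 12*U) = 27 + 12*U)
d(A, 7) - s(-18, -15) = (27 + 12*7) - (-18)*(-15) = (27 + 84) - 1*270 = 111 - 270 = -159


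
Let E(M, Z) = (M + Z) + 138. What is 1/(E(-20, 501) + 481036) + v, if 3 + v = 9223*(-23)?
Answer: -102174438459/481655 ≈ -2.1213e+5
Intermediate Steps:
E(M, Z) = 138 + M + Z
v = -212132 (v = -3 + 9223*(-23) = -3 - 212129 = -212132)
1/(E(-20, 501) + 481036) + v = 1/((138 - 20 + 501) + 481036) - 212132 = 1/(619 + 481036) - 212132 = 1/481655 - 212132 = -102174438459/481655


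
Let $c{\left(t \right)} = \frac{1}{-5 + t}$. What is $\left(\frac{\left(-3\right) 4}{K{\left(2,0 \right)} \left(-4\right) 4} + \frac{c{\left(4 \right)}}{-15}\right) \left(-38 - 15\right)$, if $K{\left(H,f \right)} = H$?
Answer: $- \frac{2809}{120} \approx -23.408$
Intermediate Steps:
$\left(\frac{\left(-3\right) 4}{K{\left(2,0 \right)} \left(-4\right) 4} + \frac{c{\left(4 \right)}}{-15}\right) \left(-38 - 15\right) = \left(\frac{\left(-3\right) 4}{2 \left(-4\right) 4} + \frac{1}{\left(-5 + 4\right) \left(-15\right)}\right) \left(-38 - 15\right) = \left(- \frac{12}{\left(-8\right) 4} + \frac{1}{-1} \left(- \frac{1}{15}\right)\right) \left(-53\right) = \left(- \frac{12}{-32} - - \frac{1}{15}\right) \left(-53\right) = \left(\left(-12\right) \left(- \frac{1}{32}\right) + \frac{1}{15}\right) \left(-53\right) = \left(\frac{3}{8} + \frac{1}{15}\right) \left(-53\right) = \frac{53}{120} \left(-53\right) = - \frac{2809}{120}$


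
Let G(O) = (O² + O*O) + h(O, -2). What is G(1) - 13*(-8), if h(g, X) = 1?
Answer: 107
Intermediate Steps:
G(O) = 1 + 2*O² (G(O) = (O² + O*O) + 1 = (O² + O²) + 1 = 2*O² + 1 = 1 + 2*O²)
G(1) - 13*(-8) = (1 + 2*1²) - 13*(-8) = (1 + 2*1) + 104 = (1 + 2) + 104 = 3 + 104 = 107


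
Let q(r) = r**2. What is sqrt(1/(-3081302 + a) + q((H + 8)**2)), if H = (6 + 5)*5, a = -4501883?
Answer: 4*sqrt(56616825851417113565)/7583185 ≈ 3969.0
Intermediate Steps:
H = 55 (H = 11*5 = 55)
sqrt(1/(-3081302 + a) + q((H + 8)**2)) = sqrt(1/(-3081302 - 4501883) + ((55 + 8)**2)**2) = sqrt(1/(-7583185) + (63**2)**2) = sqrt(-1/7583185 + 3969**2) = sqrt(-1/7583185 + 15752961) = sqrt(119457617560784/7583185) = 4*sqrt(56616825851417113565)/7583185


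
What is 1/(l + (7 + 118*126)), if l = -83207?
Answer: -1/68332 ≈ -1.4634e-5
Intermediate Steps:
1/(l + (7 + 118*126)) = 1/(-83207 + (7 + 118*126)) = 1/(-83207 + (7 + 14868)) = 1/(-83207 + 14875) = 1/(-68332) = -1/68332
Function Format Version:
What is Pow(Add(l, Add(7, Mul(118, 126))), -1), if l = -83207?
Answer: Rational(-1, 68332) ≈ -1.4634e-5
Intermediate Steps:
Pow(Add(l, Add(7, Mul(118, 126))), -1) = Pow(Add(-83207, Add(7, Mul(118, 126))), -1) = Pow(Add(-83207, Add(7, 14868)), -1) = Pow(Add(-83207, 14875), -1) = Pow(-68332, -1) = Rational(-1, 68332)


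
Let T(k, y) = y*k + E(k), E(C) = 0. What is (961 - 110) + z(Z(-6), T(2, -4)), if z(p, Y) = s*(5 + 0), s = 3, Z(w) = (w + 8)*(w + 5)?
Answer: 866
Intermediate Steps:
Z(w) = (5 + w)*(8 + w) (Z(w) = (8 + w)*(5 + w) = (5 + w)*(8 + w))
T(k, y) = k*y (T(k, y) = y*k + 0 = k*y + 0 = k*y)
z(p, Y) = 15 (z(p, Y) = 3*(5 + 0) = 3*5 = 15)
(961 - 110) + z(Z(-6), T(2, -4)) = (961 - 110) + 15 = 851 + 15 = 866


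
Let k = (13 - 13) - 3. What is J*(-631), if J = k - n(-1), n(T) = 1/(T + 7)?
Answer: 11989/6 ≈ 1998.2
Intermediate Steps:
n(T) = 1/(7 + T)
k = -3 (k = 0 - 3 = -3)
J = -19/6 (J = -3 - 1/(7 - 1) = -3 - 1/6 = -19/6 ≈ -3.1667)
J*(-631) = -19/6*(-631) = 11989/6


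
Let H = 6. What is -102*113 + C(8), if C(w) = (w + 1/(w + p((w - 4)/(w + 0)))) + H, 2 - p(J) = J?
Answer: -218726/19 ≈ -11512.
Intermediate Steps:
p(J) = 2 - J
C(w) = 6 + w + 1/(2 + w - (-4 + w)/w) (C(w) = (w + 1/(w + (2 - (w - 4)/(w + 0)))) + 6 = (w + 1/(w + (2 - (-4 + w)/w))) + 6 = (w + 1/(2 + w - (-4 + w)/w)) + 6 = 6 + w + 1/(2 + w - (-4 + w)/w))
-102*113 + C(8) = -102*113 + (24 + 8³ + 7*8² + 11*8)/(4 + 8 + 8²) = -11526 + (24 + 512 + 7*64 + 88)/(4 + 8 + 64) = -11526 + (24 + 512 + 448 + 88)/76 = -11526 + (1/76)*1072 = -11526 + 268/19 = -218726/19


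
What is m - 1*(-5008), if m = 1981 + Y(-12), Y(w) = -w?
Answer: 7001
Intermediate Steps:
m = 1993 (m = 1981 - 1*(-12) = 1981 + 12 = 1993)
m - 1*(-5008) = 1993 - 1*(-5008) = 1993 + 5008 = 7001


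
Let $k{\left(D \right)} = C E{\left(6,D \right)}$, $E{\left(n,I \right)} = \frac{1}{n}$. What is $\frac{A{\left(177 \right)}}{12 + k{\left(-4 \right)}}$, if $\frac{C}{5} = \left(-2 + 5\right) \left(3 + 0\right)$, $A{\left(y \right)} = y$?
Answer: $\frac{118}{13} \approx 9.0769$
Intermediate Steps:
$C = 45$ ($C = 5 \left(-2 + 5\right) \left(3 + 0\right) = 5 \cdot 3 \cdot 3 = 5 \cdot 9 = 45$)
$k{\left(D \right)} = \frac{15}{2}$ ($k{\left(D \right)} = \frac{45}{6} = 45 \cdot \frac{1}{6} = \frac{15}{2}$)
$\frac{A{\left(177 \right)}}{12 + k{\left(-4 \right)}} = \frac{177}{12 + \frac{15}{2}} = \frac{177}{\frac{39}{2}} = 177 \cdot \frac{2}{39} = \frac{118}{13}$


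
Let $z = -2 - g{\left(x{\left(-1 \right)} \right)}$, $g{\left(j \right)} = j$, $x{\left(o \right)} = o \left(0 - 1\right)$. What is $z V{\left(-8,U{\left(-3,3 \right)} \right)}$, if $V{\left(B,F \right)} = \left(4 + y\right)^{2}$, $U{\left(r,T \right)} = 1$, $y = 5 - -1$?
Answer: $-300$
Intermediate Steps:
$x{\left(o \right)} = - o$ ($x{\left(o \right)} = o \left(-1\right) = - o$)
$y = 6$ ($y = 5 + 1 = 6$)
$z = -3$ ($z = -2 - \left(-1\right) \left(-1\right) = -2 - 1 = -3$)
$V{\left(B,F \right)} = 100$ ($V{\left(B,F \right)} = \left(4 + 6\right)^{2} = 10^{2} = 100$)
$z V{\left(-8,U{\left(-3,3 \right)} \right)} = \left(-3\right) 100 = -300$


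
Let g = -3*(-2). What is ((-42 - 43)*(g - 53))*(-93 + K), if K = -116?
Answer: -834955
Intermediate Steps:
g = 6
((-42 - 43)*(g - 53))*(-93 + K) = ((-42 - 43)*(6 - 53))*(-93 - 116) = -85*(-47)*(-209) = 3995*(-209) = -834955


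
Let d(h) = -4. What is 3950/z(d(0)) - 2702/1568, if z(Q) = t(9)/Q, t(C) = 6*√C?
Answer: -886537/1008 ≈ -879.50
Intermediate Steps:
z(Q) = 18/Q (z(Q) = (6*√9)/Q = (6*3)/Q = 18/Q)
3950/z(d(0)) - 2702/1568 = 3950/((18/(-4))) - 2702/1568 = 3950/((18*(-¼))) - 2702*1/1568 = 3950/(-9/2) - 193/112 = 3950*(-2/9) - 193/112 = -7900/9 - 193/112 = -886537/1008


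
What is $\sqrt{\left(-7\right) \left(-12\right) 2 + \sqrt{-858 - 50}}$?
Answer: $\sqrt{168 + 2 i \sqrt{227}} \approx 13.013 + 1.1578 i$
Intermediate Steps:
$\sqrt{\left(-7\right) \left(-12\right) 2 + \sqrt{-858 - 50}} = \sqrt{84 \cdot 2 + \sqrt{-858 - 50}} = \sqrt{168 + \sqrt{-908}} = \sqrt{168 + 2 i \sqrt{227}}$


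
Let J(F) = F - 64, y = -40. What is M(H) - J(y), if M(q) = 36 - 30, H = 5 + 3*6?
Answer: 110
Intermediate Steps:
J(F) = -64 + F
H = 23 (H = 5 + 18 = 23)
M(q) = 6
M(H) - J(y) = 6 - (-64 - 40) = 6 - 1*(-104) = 6 + 104 = 110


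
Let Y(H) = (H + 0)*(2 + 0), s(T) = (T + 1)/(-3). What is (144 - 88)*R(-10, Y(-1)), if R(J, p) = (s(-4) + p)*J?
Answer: 560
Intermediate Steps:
s(T) = -⅓ - T/3 (s(T) = (1 + T)*(-⅓) = -⅓ - T/3)
Y(H) = 2*H (Y(H) = H*2 = 2*H)
R(J, p) = J*(1 + p) (R(J, p) = ((-⅓ - ⅓*(-4)) + p)*J = ((-⅓ + 4/3) + p)*J = (1 + p)*J = J*(1 + p))
(144 - 88)*R(-10, Y(-1)) = (144 - 88)*(-10*(1 + 2*(-1))) = 56*(-10*(1 - 2)) = 56*(-10*(-1)) = 56*10 = 560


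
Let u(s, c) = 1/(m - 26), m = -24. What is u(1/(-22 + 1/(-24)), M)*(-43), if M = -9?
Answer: 43/50 ≈ 0.86000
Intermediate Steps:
u(s, c) = -1/50 (u(s, c) = 1/(-24 - 26) = 1/(-50) = -1/50)
u(1/(-22 + 1/(-24)), M)*(-43) = -1/50*(-43) = 43/50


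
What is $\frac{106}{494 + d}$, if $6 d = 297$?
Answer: $\frac{212}{1087} \approx 0.19503$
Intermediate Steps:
$d = \frac{99}{2}$ ($d = \frac{1}{6} \cdot 297 = \frac{99}{2} \approx 49.5$)
$\frac{106}{494 + d} = \frac{106}{494 + \frac{99}{2}} = \frac{106}{\frac{1087}{2}} = 106 \cdot \frac{2}{1087} = \frac{212}{1087}$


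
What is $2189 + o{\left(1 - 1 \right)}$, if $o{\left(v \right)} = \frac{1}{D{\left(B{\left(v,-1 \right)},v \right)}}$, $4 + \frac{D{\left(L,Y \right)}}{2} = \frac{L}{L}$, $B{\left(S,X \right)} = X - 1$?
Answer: $\frac{13133}{6} \approx 2188.8$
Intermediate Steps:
$B{\left(S,X \right)} = -1 + X$
$D{\left(L,Y \right)} = -6$ ($D{\left(L,Y \right)} = -8 + 2 \frac{L}{L} = -8 + 2 \cdot 1 = -8 + 2 = -6$)
$o{\left(v \right)} = - \frac{1}{6}$ ($o{\left(v \right)} = \frac{1}{-6} = - \frac{1}{6}$)
$2189 + o{\left(1 - 1 \right)} = 2189 - \frac{1}{6} = \frac{13133}{6}$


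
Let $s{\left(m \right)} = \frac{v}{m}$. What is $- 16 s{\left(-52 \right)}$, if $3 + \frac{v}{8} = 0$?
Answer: $- \frac{96}{13} \approx -7.3846$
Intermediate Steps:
$v = -24$ ($v = -24 + 8 \cdot 0 = -24 + 0 = -24$)
$s{\left(m \right)} = - \frac{24}{m}$
$- 16 s{\left(-52 \right)} = - 16 \left(- \frac{24}{-52}\right) = - 16 \left(\left(-24\right) \left(- \frac{1}{52}\right)\right) = \left(-16\right) \frac{6}{13} = - \frac{96}{13}$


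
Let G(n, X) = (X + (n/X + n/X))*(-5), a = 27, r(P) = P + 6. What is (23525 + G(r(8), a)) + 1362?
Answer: 668164/27 ≈ 24747.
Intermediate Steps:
r(P) = 6 + P
G(n, X) = -5*X - 10*n/X (G(n, X) = (X + 2*n/X)*(-5) = -5*X - 10*n/X)
(23525 + G(r(8), a)) + 1362 = (23525 + (-5*27 - 10*(6 + 8)/27)) + 1362 = (23525 + (-135 - 10*14*1/27)) + 1362 = (23525 + (-135 - 140/27)) + 1362 = (23525 - 3785/27) + 1362 = 631390/27 + 1362 = 668164/27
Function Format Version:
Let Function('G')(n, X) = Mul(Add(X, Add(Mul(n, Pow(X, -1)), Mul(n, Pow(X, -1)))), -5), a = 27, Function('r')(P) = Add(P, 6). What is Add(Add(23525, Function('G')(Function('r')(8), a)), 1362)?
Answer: Rational(668164, 27) ≈ 24747.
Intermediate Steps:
Function('r')(P) = Add(6, P)
Function('G')(n, X) = Add(Mul(-5, X), Mul(-10, n, Pow(X, -1))) (Function('G')(n, X) = Mul(Add(X, Mul(2, n, Pow(X, -1))), -5) = Add(Mul(-5, X), Mul(-10, n, Pow(X, -1))))
Add(Add(23525, Function('G')(Function('r')(8), a)), 1362) = Add(Add(23525, Add(Mul(-5, 27), Mul(-10, Add(6, 8), Pow(27, -1)))), 1362) = Add(Add(23525, Add(-135, Mul(-10, 14, Rational(1, 27)))), 1362) = Add(Add(23525, Add(-135, Rational(-140, 27))), 1362) = Add(Add(23525, Rational(-3785, 27)), 1362) = Add(Rational(631390, 27), 1362) = Rational(668164, 27)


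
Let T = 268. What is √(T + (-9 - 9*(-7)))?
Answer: √322 ≈ 17.944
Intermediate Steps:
√(T + (-9 - 9*(-7))) = √(268 + (-9 - 9*(-7))) = √(268 + (-9 + 63)) = √(268 + 54) = √322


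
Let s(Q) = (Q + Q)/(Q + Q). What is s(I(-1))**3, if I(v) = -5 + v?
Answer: 1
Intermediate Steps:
s(Q) = 1 (s(Q) = (2*Q)/((2*Q)) = (2*Q)*(1/(2*Q)) = 1)
s(I(-1))**3 = 1**3 = 1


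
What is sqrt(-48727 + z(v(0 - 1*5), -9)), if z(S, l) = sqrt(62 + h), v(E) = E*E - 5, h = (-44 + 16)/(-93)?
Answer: sqrt(-421439823 + 93*sqrt(538842))/93 ≈ 220.72*I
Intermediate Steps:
h = 28/93 (h = -28*(-1/93) = 28/93 ≈ 0.30108)
v(E) = -5 + E**2 (v(E) = E**2 - 5 = -5 + E**2)
z(S, l) = sqrt(538842)/93 (z(S, l) = sqrt(62 + 28/93) = sqrt(5794/93) = sqrt(538842)/93)
sqrt(-48727 + z(v(0 - 1*5), -9)) = sqrt(-48727 + sqrt(538842)/93)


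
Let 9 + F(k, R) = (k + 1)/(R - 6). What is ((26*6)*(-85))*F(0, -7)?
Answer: 120360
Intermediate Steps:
F(k, R) = -9 + (1 + k)/(-6 + R) (F(k, R) = -9 + (k + 1)/(R - 6) = -9 + (1 + k)/(-6 + R))
((26*6)*(-85))*F(0, -7) = ((26*6)*(-85))*((55 + 0 - 9*(-7))/(-6 - 7)) = (156*(-85))*((55 + 0 + 63)/(-13)) = -(-1020)*118 = -13260*(-118/13) = 120360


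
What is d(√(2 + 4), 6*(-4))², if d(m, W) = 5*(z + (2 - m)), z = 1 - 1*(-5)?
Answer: 1750 - 400*√6 ≈ 770.20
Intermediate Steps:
z = 6 (z = 1 + 5 = 6)
d(m, W) = 40 - 5*m (d(m, W) = 5*(6 + (2 - m)) = 5*(8 - m) = 40 - 5*m)
d(√(2 + 4), 6*(-4))² = (40 - 5*√(2 + 4))² = (40 - 5*√6)²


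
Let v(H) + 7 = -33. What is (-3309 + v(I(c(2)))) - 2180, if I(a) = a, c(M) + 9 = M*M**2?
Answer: -5529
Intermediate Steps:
c(M) = -9 + M**3 (c(M) = -9 + M*M**2 = -9 + M**3)
v(H) = -40 (v(H) = -7 - 33 = -40)
(-3309 + v(I(c(2)))) - 2180 = (-3309 - 40) - 2180 = -3349 - 2180 = -5529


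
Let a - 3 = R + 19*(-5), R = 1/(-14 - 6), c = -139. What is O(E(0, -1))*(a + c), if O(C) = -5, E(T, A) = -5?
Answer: 4621/4 ≈ 1155.3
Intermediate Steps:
R = -1/20 (R = 1/(-20) = -1/20 ≈ -0.050000)
a = -1841/20 (a = 3 + (-1/20 + 19*(-5)) = 3 + (-1/20 - 95) = 3 - 1901/20 = -1841/20 ≈ -92.050)
O(E(0, -1))*(a + c) = -5*(-1841/20 - 139) = -5*(-4621/20) = 4621/4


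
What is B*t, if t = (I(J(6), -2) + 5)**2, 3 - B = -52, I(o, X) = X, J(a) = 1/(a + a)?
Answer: 495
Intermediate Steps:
J(a) = 1/(2*a)
B = 55 (B = 3 - (-26)*2*1 = 3 - (-26)*2 = 3 - 1*(-52) = 3 + 52 = 55)
t = 9 (t = (-2 + 5)**2 = 3**2 = 9)
B*t = 55*9 = 495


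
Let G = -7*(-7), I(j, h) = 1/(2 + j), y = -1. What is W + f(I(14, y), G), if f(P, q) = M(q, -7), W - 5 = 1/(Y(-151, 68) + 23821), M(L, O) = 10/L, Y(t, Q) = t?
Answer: 6035899/1159830 ≈ 5.2041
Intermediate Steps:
G = 49
W = 118351/23670 (W = 5 + 1/(-151 + 23821) = 5 + 1/23670 = 118351/23670 ≈ 5.0000)
f(P, q) = 10/q
W + f(I(14, y), G) = 118351/23670 + 10/49 = 6035899/1159830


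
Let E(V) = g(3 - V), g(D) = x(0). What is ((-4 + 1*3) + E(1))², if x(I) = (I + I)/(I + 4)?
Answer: 1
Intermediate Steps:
x(I) = 2*I/(4 + I) (x(I) = (2*I)/(4 + I) = 2*I/(4 + I))
g(D) = 0 (g(D) = 2*0/(4 + 0) = 2*0/4 = 2*0*(¼) = 0)
E(V) = 0
((-4 + 1*3) + E(1))² = ((-4 + 1*3) + 0)² = ((-4 + 3) + 0)² = (-1 + 0)² = (-1)² = 1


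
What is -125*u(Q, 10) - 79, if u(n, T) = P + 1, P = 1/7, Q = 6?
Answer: -1553/7 ≈ -221.86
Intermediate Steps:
P = ⅐ ≈ 0.14286
u(n, T) = 8/7 (u(n, T) = ⅐ + 1 = 8/7)
-125*u(Q, 10) - 79 = -125*8/7 - 79 = -1000/7 - 79 = -1553/7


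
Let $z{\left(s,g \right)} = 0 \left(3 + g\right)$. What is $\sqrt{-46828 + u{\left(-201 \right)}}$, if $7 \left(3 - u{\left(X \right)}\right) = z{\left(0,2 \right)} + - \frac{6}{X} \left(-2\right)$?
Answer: $\frac{i \sqrt{10299671949}}{469} \approx 216.39 i$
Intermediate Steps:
$z{\left(s,g \right)} = 0$
$u{\left(X \right)} = 3 - \frac{12}{7 X}$ ($u{\left(X \right)} = 3 - \frac{0 + - \frac{6}{X} \left(-2\right)}{7} = 3 - \frac{0 + \frac{12}{X}}{7} = 3 - \frac{12 \frac{1}{X}}{7} = 3 - \frac{12}{7 X}$)
$\sqrt{-46828 + u{\left(-201 \right)}} = \sqrt{-46828 + \left(3 - \frac{12}{7 \left(-201\right)}\right)} = \sqrt{-46828 + \left(3 - - \frac{4}{469}\right)} = \sqrt{-46828 + \left(3 + \frac{4}{469}\right)} = \sqrt{-46828 + \frac{1411}{469}} = \sqrt{- \frac{21960921}{469}} = \frac{i \sqrt{10299671949}}{469}$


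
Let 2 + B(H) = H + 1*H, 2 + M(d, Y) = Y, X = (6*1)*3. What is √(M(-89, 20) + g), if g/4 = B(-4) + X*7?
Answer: √482 ≈ 21.954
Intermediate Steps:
X = 18 (X = 6*3 = 18)
M(d, Y) = -2 + Y
B(H) = -2 + 2*H (B(H) = -2 + (H + 1*H) = -2 + (H + H) = -2 + 2*H)
g = 464 (g = 4*((-2 + 2*(-4)) + 18*7) = 4*((-2 - 8) + 126) = 4*(-10 + 126) = 4*116 = 464)
√(M(-89, 20) + g) = √((-2 + 20) + 464) = √(18 + 464) = √482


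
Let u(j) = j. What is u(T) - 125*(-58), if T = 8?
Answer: 7258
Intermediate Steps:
u(T) - 125*(-58) = 8 - 125*(-58) = 8 + 7250 = 7258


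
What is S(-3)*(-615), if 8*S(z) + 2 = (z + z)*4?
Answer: 7995/4 ≈ 1998.8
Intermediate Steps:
S(z) = -¼ + z (S(z) = -¼ + ((z + z)*4)/8 = -¼ + ((2*z)*4)/8 = -¼ + (8*z)/8 = -¼ + z)
S(-3)*(-615) = (-¼ - 3)*(-615) = -13/4*(-615) = 7995/4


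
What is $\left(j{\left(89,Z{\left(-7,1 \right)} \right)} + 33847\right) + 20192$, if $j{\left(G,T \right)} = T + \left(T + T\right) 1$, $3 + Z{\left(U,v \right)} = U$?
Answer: $54009$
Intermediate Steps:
$Z{\left(U,v \right)} = -3 + U$
$j{\left(G,T \right)} = 3 T$ ($j{\left(G,T \right)} = T + 2 T 1 = T + 2 T = 3 T$)
$\left(j{\left(89,Z{\left(-7,1 \right)} \right)} + 33847\right) + 20192 = \left(3 \left(-3 - 7\right) + 33847\right) + 20192 = \left(3 \left(-10\right) + 33847\right) + 20192 = \left(-30 + 33847\right) + 20192 = 33817 + 20192 = 54009$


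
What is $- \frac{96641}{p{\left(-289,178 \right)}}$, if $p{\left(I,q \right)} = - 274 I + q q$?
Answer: $- \frac{96641}{110870} \approx -0.87166$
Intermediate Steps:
$p{\left(I,q \right)} = q^{2} - 274 I$ ($p{\left(I,q \right)} = - 274 I + q^{2} = q^{2} - 274 I$)
$- \frac{96641}{p{\left(-289,178 \right)}} = - \frac{96641}{178^{2} - -79186} = - \frac{96641}{31684 + 79186} = - \frac{96641}{110870}$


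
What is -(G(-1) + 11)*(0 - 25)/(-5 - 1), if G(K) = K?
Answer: -125/3 ≈ -41.667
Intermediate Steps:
-(G(-1) + 11)*(0 - 25)/(-5 - 1) = -(-1 + 11)*(0 - 25)/(-5 - 1) = -10*(-25/(-6)) = -10*(-25*(-⅙)) = -10*25/6 = -1*125/3 = -125/3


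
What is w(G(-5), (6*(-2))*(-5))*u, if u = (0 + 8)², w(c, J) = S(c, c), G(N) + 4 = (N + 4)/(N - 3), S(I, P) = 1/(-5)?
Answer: -64/5 ≈ -12.800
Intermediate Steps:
S(I, P) = -⅕
G(N) = -4 + (4 + N)/(-3 + N) (G(N) = -4 + (N + 4)/(N - 3) = -4 + (4 + N)/(-3 + N))
w(c, J) = -⅕
u = 64 (u = 8² = 64)
w(G(-5), (6*(-2))*(-5))*u = -⅕*64 = -64/5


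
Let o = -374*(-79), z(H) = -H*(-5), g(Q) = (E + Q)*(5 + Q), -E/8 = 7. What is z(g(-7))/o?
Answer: 315/14773 ≈ 0.021323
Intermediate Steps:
E = -56 (E = -8*7 = -56)
g(Q) = (-56 + Q)*(5 + Q)
z(H) = 5*H
o = 29546
z(g(-7))/o = (5*(-280 + (-7)² - 51*(-7)))/29546 = (5*(-280 + 49 + 357))*(1/29546) = (5*126)*(1/29546) = 630*(1/29546) = 315/14773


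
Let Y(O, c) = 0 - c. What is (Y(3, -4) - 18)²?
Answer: 196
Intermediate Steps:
Y(O, c) = -c
(Y(3, -4) - 18)² = (-1*(-4) - 18)² = (4 - 18)² = (-14)² = 196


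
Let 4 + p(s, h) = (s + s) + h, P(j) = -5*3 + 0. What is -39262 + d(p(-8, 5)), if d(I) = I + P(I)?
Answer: -39292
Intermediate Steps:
P(j) = -15 (P(j) = -15 + 0 = -15)
p(s, h) = -4 + h + 2*s (p(s, h) = -4 + ((s + s) + h) = -4 + (2*s + h) = -4 + (h + 2*s) = -4 + h + 2*s)
d(I) = -15 + I (d(I) = I - 15 = -15 + I)
-39262 + d(p(-8, 5)) = -39262 + (-15 + (-4 + 5 + 2*(-8))) = -39262 + (-15 + (-4 + 5 - 16)) = -39262 + (-15 - 15) = -39262 - 30 = -39292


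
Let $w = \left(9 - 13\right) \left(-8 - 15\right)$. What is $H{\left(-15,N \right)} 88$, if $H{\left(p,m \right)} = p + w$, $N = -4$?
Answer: $6776$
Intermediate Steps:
$w = 92$ ($w = \left(-4\right) \left(-23\right) = 92$)
$H{\left(p,m \right)} = 92 + p$ ($H{\left(p,m \right)} = p + 92 = 92 + p$)
$H{\left(-15,N \right)} 88 = \left(92 - 15\right) 88 = 77 \cdot 88 = 6776$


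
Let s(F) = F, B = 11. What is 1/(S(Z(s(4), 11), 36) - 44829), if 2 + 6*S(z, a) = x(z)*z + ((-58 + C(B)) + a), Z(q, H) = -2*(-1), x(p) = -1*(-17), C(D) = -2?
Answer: -3/134483 ≈ -2.2308e-5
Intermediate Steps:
x(p) = 17
Z(q, H) = 2
S(z, a) = -31/3 + a/6 + 17*z/6 (S(z, a) = -⅓ + (17*z + ((-58 - 2) + a))/6 = -⅓ + (17*z + (-60 + a))/6 = -⅓ + (-60 + a + 17*z)/6 = -⅓ + (-10 + a/6 + 17*z/6) = -31/3 + a/6 + 17*z/6)
1/(S(Z(s(4), 11), 36) - 44829) = 1/((-31/3 + (⅙)*36 + (17/6)*2) - 44829) = 1/((-31/3 + 6 + 17/3) - 44829) = 1/(4/3 - 44829) = 1/(-134483/3) = -3/134483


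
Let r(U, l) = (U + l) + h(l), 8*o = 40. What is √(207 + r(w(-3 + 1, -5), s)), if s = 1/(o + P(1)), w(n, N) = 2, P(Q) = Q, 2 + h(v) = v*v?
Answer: √7459/6 ≈ 14.394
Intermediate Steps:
o = 5 (o = (⅛)*40 = 5)
h(v) = -2 + v² (h(v) = -2 + v*v = -2 + v²)
s = ⅙ (s = 1/(5 + 1) = 1/6 = ⅙ ≈ 0.16667)
r(U, l) = -2 + U + l + l² (r(U, l) = (U + l) + (-2 + l²) = -2 + U + l + l²)
√(207 + r(w(-3 + 1, -5), s)) = √(207 + (-2 + 2 + ⅙ + (⅙)²)) = √(207 + (-2 + 2 + ⅙ + 1/36)) = √(207 + 7/36) = √(7459/36) = √7459/6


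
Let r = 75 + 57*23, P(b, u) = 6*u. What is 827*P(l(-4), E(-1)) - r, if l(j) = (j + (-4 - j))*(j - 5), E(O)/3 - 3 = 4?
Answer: 102816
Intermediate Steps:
E(O) = 21 (E(O) = 9 + 3*4 = 9 + 12 = 21)
l(j) = 20 - 4*j (l(j) = -4*(-5 + j) = 20 - 4*j)
r = 1386 (r = 75 + 1311 = 1386)
827*P(l(-4), E(-1)) - r = 827*(6*21) - 1*1386 = 827*126 - 1386 = 104202 - 1386 = 102816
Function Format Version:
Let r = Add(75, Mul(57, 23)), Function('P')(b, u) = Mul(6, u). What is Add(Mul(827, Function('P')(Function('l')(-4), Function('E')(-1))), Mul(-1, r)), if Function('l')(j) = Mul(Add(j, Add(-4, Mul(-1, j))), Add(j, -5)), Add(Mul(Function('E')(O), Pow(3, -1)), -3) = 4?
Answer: 102816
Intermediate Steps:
Function('E')(O) = 21 (Function('E')(O) = Add(9, Mul(3, 4)) = Add(9, 12) = 21)
Function('l')(j) = Add(20, Mul(-4, j)) (Function('l')(j) = Mul(-4, Add(-5, j)) = Add(20, Mul(-4, j)))
r = 1386 (r = Add(75, 1311) = 1386)
Add(Mul(827, Function('P')(Function('l')(-4), Function('E')(-1))), Mul(-1, r)) = Add(Mul(827, Mul(6, 21)), Mul(-1, 1386)) = Add(Mul(827, 126), -1386) = Add(104202, -1386) = 102816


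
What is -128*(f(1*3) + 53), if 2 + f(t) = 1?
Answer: -6656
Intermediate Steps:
f(t) = -1 (f(t) = -2 + 1 = -1)
-128*(f(1*3) + 53) = -128*(-1 + 53) = -128*52 = -6656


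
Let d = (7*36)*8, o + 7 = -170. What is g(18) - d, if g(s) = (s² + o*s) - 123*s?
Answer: -7092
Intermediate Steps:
o = -177 (o = -7 - 170 = -177)
g(s) = s² - 300*s (g(s) = (s² - 177*s) - 123*s = s² - 300*s)
d = 2016 (d = 252*8 = 2016)
g(18) - d = 18*(-300 + 18) - 1*2016 = 18*(-282) - 2016 = -5076 - 2016 = -7092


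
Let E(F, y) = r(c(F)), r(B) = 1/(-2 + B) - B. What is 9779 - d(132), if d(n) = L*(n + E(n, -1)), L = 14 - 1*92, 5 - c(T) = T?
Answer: 1289157/43 ≈ 29980.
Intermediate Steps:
c(T) = 5 - T
L = -78 (L = 14 - 92 = -78)
E(F, y) = (11 - (5 - F)**2 - 2*F)/(3 - F) (E(F, y) = (1 - (5 - F)**2 + 2*(5 - F))/(-2 + (5 - F)) = (1 - (5 - F)**2 + (10 - 2*F))/(3 - F) = (11 - (5 - F)**2 - 2*F)/(3 - F))
d(n) = -78*n - 78*(14 + n**2 - 8*n)/(-3 + n) (d(n) = -78*(n + (14 + n**2 - 8*n)/(-3 + n)) = -78*n - 78*(14 + n**2 - 8*n)/(-3 + n))
9779 - d(132) = 9779 - 78*(-14 - 2*132**2 + 11*132)/(-3 + 132) = 9779 - 78*(-14 - 2*17424 + 1452)/129 = 9779 - 78*(-14 - 34848 + 1452)/129 = 9779 - 78*(-33410)/129 = 9779 - 1*(-868660/43) = 9779 + 868660/43 = 1289157/43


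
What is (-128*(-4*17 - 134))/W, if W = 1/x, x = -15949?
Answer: -412377344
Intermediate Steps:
W = -1/15949 (W = 1/(-15949) = -1/15949 ≈ -6.2700e-5)
(-128*(-4*17 - 134))/W = (-128*(-4*17 - 134))/(-1/15949) = -128*(-68 - 134)*(-15949) = -128*(-202)*(-15949) = 25856*(-15949) = -412377344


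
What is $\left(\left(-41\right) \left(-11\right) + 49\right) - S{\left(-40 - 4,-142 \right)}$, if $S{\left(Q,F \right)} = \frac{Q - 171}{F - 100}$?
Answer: $\frac{120785}{242} \approx 499.11$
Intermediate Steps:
$S{\left(Q,F \right)} = \frac{-171 + Q}{-100 + F}$
$\left(\left(-41\right) \left(-11\right) + 49\right) - S{\left(-40 - 4,-142 \right)} = \left(\left(-41\right) \left(-11\right) + 49\right) - \frac{-171 - 44}{-100 - 142} = \left(451 + 49\right) - \frac{-171 - 44}{-242} = 500 - - \frac{-171 - 44}{242} = 500 - \left(- \frac{1}{242}\right) \left(-215\right) = 500 - \frac{215}{242} = \frac{120785}{242}$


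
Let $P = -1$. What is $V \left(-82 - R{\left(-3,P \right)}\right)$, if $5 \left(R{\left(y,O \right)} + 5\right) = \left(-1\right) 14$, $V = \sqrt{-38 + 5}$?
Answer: $- \frac{371 i \sqrt{33}}{5} \approx - 426.25 i$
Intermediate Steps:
$V = i \sqrt{33}$ ($V = \sqrt{-33} = i \sqrt{33} \approx 5.7446 i$)
$R{\left(y,O \right)} = - \frac{39}{5}$ ($R{\left(y,O \right)} = -5 + \frac{\left(-1\right) 14}{5} = -5 + \frac{1}{5} \left(-14\right) = -5 - \frac{14}{5} = - \frac{39}{5}$)
$V \left(-82 - R{\left(-3,P \right)}\right) = i \sqrt{33} \left(-82 - - \frac{39}{5}\right) = i \sqrt{33} \left(-82 + \frac{39}{5}\right) = i \sqrt{33} \left(- \frac{371}{5}\right) = - \frac{371 i \sqrt{33}}{5}$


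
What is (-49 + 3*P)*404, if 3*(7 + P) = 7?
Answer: -25452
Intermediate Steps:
P = -14/3 (P = -7 + (⅓)*7 = -7 + 7/3 = -14/3 ≈ -4.6667)
(-49 + 3*P)*404 = (-49 + 3*(-14/3))*404 = (-49 - 14)*404 = -63*404 = -25452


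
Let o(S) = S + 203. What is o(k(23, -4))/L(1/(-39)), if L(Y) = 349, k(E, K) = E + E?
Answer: 249/349 ≈ 0.71347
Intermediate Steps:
k(E, K) = 2*E
o(S) = 203 + S
o(k(23, -4))/L(1/(-39)) = (203 + 2*23)/349 = (203 + 46)*(1/349) = 249*(1/349) = 249/349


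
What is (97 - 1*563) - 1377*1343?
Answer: -1849777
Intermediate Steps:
(97 - 1*563) - 1377*1343 = (97 - 563) - 1849311 = -466 - 1849311 = -1849777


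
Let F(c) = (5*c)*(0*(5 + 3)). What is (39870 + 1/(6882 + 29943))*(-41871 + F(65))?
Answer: -20491845365707/12275 ≈ -1.6694e+9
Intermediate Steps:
F(c) = 0 (F(c) = (5*c)*(0*8) = (5*c)*0 = 0)
(39870 + 1/(6882 + 29943))*(-41871 + F(65)) = (39870 + 1/(6882 + 29943))*(-41871 + 0) = (39870 + 1/36825)*(-41871) = (1468212751/36825)*(-41871) = -20491845365707/12275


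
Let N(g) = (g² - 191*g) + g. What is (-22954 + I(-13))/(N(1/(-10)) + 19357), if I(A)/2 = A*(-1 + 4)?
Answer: -2303200/1937601 ≈ -1.1887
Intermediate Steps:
I(A) = 6*A (I(A) = 2*(A*(-1 + 4)) = 2*(A*3) = 2*(3*A) = 6*A)
N(g) = g² - 190*g
(-22954 + I(-13))/(N(1/(-10)) + 19357) = (-22954 + 6*(-13))/((-190 + 1/(-10))/(-10) + 19357) = (-22954 - 78)/(-(-190 - ⅒)/10 + 19357) = -23032/(-⅒*(-1901/10) + 19357) = -23032/(1901/100 + 19357) = -23032/1937601/100 = -23032*100/1937601 = -2303200/1937601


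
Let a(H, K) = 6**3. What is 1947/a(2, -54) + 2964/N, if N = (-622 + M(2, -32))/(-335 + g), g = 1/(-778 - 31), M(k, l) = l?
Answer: 9696726557/6349032 ≈ 1527.3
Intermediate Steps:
a(H, K) = 216
g = -1/809 (g = 1/(-809) = -1/809 ≈ -0.0012361)
N = 264543/135508 (N = (-622 - 32)/(-335 - 1/809) = -654/(-271016/809) = -654*(-809/271016) = 264543/135508 ≈ 1.9522)
1947/a(2, -54) + 2964/N = 1947/216 + 2964/(264543/135508) = 1947*(1/216) + 2964*(135508/264543) = 649/72 + 133881904/88181 = 9696726557/6349032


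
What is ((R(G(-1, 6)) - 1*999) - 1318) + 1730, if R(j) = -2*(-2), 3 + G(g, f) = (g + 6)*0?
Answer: -583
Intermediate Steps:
G(g, f) = -3 (G(g, f) = -3 + (g + 6)*0 = -3 + (6 + g)*0 = -3 + 0 = -3)
R(j) = 4
((R(G(-1, 6)) - 1*999) - 1318) + 1730 = ((4 - 1*999) - 1318) + 1730 = ((4 - 999) - 1318) + 1730 = (-995 - 1318) + 1730 = -2313 + 1730 = -583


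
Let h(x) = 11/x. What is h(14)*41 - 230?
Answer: -2769/14 ≈ -197.79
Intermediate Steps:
h(14)*41 - 230 = (11/14)*41 - 230 = 451/14 - 230 = -2769/14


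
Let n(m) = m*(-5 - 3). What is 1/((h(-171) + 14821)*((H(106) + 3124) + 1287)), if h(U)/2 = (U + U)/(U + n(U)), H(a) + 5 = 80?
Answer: 7/465391098 ≈ 1.5041e-8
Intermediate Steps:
n(m) = -8*m (n(m) = m*(-8) = -8*m)
H(a) = 75 (H(a) = -5 + 80 = 75)
h(U) = -4/7 (h(U) = 2*((U + U)/(U - 8*U)) = 2*((2*U)/((-7*U))) = 2*((2*U)*(-1/(7*U))) = 2*(-2/7) = -4/7)
1/((h(-171) + 14821)*((H(106) + 3124) + 1287)) = 1/((-4/7 + 14821)*((75 + 3124) + 1287)) = 1/(103743*(3199 + 1287)/7) = 1/((103743/7)*4486) = 1/(465391098/7) = 7/465391098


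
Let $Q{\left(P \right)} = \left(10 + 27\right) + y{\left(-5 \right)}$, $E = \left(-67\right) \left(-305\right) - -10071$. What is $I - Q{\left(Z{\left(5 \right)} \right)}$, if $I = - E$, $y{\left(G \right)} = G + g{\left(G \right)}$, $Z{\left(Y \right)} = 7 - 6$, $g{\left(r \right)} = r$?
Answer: $-30533$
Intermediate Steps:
$E = 30506$ ($E = 20435 + 10071 = 30506$)
$Z{\left(Y \right)} = 1$ ($Z{\left(Y \right)} = 7 - 6 = 1$)
$y{\left(G \right)} = 2 G$ ($y{\left(G \right)} = G + G = 2 G$)
$Q{\left(P \right)} = 27$ ($Q{\left(P \right)} = \left(10 + 27\right) + 2 \left(-5\right) = 37 - 10 = 27$)
$I = -30506$ ($I = \left(-1\right) 30506 = -30506$)
$I - Q{\left(Z{\left(5 \right)} \right)} = -30506 - 27 = -30533$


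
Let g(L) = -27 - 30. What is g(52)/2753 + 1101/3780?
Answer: 938531/3468780 ≈ 0.27057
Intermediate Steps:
g(L) = -57
g(52)/2753 + 1101/3780 = -57/2753 + 1101/3780 = -57*1/2753 + 1101*(1/3780) = -57/2753 + 367/1260 = 938531/3468780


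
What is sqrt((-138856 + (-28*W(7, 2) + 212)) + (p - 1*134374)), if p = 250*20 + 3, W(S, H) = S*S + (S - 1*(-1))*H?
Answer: I*sqrt(269835) ≈ 519.46*I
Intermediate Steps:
W(S, H) = S**2 + H*(1 + S) (W(S, H) = S**2 + (S + 1)*H = S**2 + (1 + S)*H = S**2 + H*(1 + S))
p = 5003 (p = 5000 + 3 = 5003)
sqrt((-138856 + (-28*W(7, 2) + 212)) + (p - 1*134374)) = sqrt((-138856 + (-28*(2 + 7**2 + 2*7) + 212)) + (5003 - 1*134374)) = sqrt((-138856 + (-28*(2 + 49 + 14) + 212)) + (5003 - 134374)) = sqrt((-138856 + (-28*65 + 212)) - 129371) = sqrt((-138856 + (-1820 + 212)) - 129371) = sqrt((-138856 - 1608) - 129371) = sqrt(-140464 - 129371) = sqrt(-269835) = I*sqrt(269835)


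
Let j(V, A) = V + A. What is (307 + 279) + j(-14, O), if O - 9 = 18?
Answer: 599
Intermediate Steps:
O = 27 (O = 9 + 18 = 27)
j(V, A) = A + V
(307 + 279) + j(-14, O) = (307 + 279) + (27 - 14) = 586 + 13 = 599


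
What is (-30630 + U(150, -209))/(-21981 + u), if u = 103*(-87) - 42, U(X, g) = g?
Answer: 30839/30984 ≈ 0.99532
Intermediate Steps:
u = -9003 (u = -8961 - 42 = -9003)
(-30630 + U(150, -209))/(-21981 + u) = (-30630 - 209)/(-21981 - 9003) = -30839/(-30984) = -30839*(-1/30984) = 30839/30984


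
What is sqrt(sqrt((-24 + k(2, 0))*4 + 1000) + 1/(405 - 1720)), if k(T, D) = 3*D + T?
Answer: sqrt(-1315 + 6916900*sqrt(57))/1315 ≈ 5.4953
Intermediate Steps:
k(T, D) = T + 3*D
sqrt(sqrt((-24 + k(2, 0))*4 + 1000) + 1/(405 - 1720)) = sqrt(sqrt((-24 + (2 + 3*0))*4 + 1000) + 1/(405 - 1720)) = sqrt(sqrt((-24 + (2 + 0))*4 + 1000) + 1/(-1315)) = sqrt(sqrt((-24 + 2)*4 + 1000) - 1/1315) = sqrt(sqrt(-22*4 + 1000) - 1/1315) = sqrt(sqrt(-88 + 1000) - 1/1315) = sqrt(sqrt(912) - 1/1315) = sqrt(4*sqrt(57) - 1/1315) = sqrt(-1/1315 + 4*sqrt(57))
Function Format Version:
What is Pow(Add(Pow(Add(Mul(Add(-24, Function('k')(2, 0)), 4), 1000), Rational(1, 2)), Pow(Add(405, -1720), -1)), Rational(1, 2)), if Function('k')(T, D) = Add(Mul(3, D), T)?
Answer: Mul(Rational(1, 1315), Pow(Add(-1315, Mul(6916900, Pow(57, Rational(1, 2)))), Rational(1, 2))) ≈ 5.4953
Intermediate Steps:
Function('k')(T, D) = Add(T, Mul(3, D))
Pow(Add(Pow(Add(Mul(Add(-24, Function('k')(2, 0)), 4), 1000), Rational(1, 2)), Pow(Add(405, -1720), -1)), Rational(1, 2)) = Pow(Add(Pow(Add(Mul(Add(-24, Add(2, Mul(3, 0))), 4), 1000), Rational(1, 2)), Pow(Add(405, -1720), -1)), Rational(1, 2)) = Pow(Add(Pow(Add(Mul(Add(-24, Add(2, 0)), 4), 1000), Rational(1, 2)), Pow(-1315, -1)), Rational(1, 2)) = Pow(Add(Pow(Add(Mul(Add(-24, 2), 4), 1000), Rational(1, 2)), Rational(-1, 1315)), Rational(1, 2)) = Pow(Add(Pow(Add(Mul(-22, 4), 1000), Rational(1, 2)), Rational(-1, 1315)), Rational(1, 2)) = Pow(Add(Pow(Add(-88, 1000), Rational(1, 2)), Rational(-1, 1315)), Rational(1, 2)) = Pow(Add(Pow(912, Rational(1, 2)), Rational(-1, 1315)), Rational(1, 2)) = Pow(Add(Mul(4, Pow(57, Rational(1, 2))), Rational(-1, 1315)), Rational(1, 2)) = Pow(Add(Rational(-1, 1315), Mul(4, Pow(57, Rational(1, 2)))), Rational(1, 2))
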